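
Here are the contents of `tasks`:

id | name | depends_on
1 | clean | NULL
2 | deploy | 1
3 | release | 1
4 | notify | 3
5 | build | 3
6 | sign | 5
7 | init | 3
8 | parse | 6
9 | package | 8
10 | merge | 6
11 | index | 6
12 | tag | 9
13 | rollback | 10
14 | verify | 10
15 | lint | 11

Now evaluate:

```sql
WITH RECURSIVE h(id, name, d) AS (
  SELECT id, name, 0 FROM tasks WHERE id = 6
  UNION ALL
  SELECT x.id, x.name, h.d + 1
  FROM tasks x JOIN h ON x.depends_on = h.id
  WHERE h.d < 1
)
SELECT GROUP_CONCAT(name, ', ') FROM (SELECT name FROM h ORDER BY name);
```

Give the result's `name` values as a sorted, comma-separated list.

Base: id=6 (sign) at d 0.
Iteration 1: rows with depends_on in {6} -> parse (id 8, d 1), merge (id 10, d 1), index (id 11, d 1).
Iteration 2: d < 1 fails for all current rows; recursion stops.

index, merge, parse, sign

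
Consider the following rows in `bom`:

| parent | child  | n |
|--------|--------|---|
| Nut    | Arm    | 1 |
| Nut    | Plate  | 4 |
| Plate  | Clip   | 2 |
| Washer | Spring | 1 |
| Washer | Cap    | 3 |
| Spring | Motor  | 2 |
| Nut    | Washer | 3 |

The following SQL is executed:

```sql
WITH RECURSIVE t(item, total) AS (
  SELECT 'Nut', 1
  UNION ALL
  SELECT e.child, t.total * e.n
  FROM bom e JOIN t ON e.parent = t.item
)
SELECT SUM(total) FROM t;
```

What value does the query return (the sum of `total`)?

Base: (Nut, total=1).
Iteration 1: components of {Nut} -> Arm = 1*1 = 1, Plate = 1*4 = 4, Washer = 1*3 = 3.
Iteration 2: components of {Arm,Plate,Washer} -> Cap = 3*3 = 9, Clip = 4*2 = 8, Spring = 3*1 = 3.
Iteration 3: components of {Cap,Clip,Spring} -> Motor = 3*2 = 6.
Iteration 4: no further components; recursion stops.
SUM(total) = 1 + 3 + 1 + 4 + 3 + 9 + 8 + 6 = 35.

35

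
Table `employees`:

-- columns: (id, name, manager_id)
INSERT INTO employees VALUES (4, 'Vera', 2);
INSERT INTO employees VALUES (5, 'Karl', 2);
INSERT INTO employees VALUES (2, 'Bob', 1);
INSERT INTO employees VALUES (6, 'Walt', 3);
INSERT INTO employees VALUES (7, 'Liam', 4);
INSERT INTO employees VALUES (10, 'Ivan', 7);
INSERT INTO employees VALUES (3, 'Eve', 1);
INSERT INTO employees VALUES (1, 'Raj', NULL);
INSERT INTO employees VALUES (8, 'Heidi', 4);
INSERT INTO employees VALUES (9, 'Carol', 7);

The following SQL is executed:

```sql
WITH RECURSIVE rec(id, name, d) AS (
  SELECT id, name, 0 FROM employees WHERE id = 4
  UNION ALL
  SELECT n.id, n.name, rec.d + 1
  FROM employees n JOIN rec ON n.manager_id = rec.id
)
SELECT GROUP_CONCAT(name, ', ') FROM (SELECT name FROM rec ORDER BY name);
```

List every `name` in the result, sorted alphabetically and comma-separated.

Base: id=4 (Vera) at d 0.
Iteration 1: rows with manager_id in {4} -> Liam (id 7, d 1), Heidi (id 8, d 1).
Iteration 2: rows with manager_id in {7,8} -> Carol (id 9, d 2), Ivan (id 10, d 2).
Iteration 3: no rows with manager_id in {9,10}; recursion stops.

Carol, Heidi, Ivan, Liam, Vera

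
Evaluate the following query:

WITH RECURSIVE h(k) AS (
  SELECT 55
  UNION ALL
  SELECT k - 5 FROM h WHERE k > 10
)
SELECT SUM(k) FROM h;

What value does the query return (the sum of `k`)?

Base: k=55.
Iteration 1: 55 > 10 holds -> k = 55 - 5 = 50.
Iteration 2: 50 > 10 holds -> k = 50 - 5 = 45.
Iteration 3: 45 > 10 holds -> k = 45 - 5 = 40.
Iteration 4: 40 > 10 holds -> k = 40 - 5 = 35.
Iteration 5: 35 > 10 holds -> k = 35 - 5 = 30.
Iteration 6: 30 > 10 holds -> k = 30 - 5 = 25.
Iteration 7: 25 > 10 holds -> k = 25 - 5 = 20.
Iteration 8: 20 > 10 holds -> k = 20 - 5 = 15.
Iteration 9: 15 > 10 holds -> k = 15 - 5 = 10.
Iteration 10: 10 > 10 fails; recursion stops.
SUM(k) = 55 + 50 + 45 + 40 + 35 + 30 + 25 + 20 + 15 + 10 = 325.

325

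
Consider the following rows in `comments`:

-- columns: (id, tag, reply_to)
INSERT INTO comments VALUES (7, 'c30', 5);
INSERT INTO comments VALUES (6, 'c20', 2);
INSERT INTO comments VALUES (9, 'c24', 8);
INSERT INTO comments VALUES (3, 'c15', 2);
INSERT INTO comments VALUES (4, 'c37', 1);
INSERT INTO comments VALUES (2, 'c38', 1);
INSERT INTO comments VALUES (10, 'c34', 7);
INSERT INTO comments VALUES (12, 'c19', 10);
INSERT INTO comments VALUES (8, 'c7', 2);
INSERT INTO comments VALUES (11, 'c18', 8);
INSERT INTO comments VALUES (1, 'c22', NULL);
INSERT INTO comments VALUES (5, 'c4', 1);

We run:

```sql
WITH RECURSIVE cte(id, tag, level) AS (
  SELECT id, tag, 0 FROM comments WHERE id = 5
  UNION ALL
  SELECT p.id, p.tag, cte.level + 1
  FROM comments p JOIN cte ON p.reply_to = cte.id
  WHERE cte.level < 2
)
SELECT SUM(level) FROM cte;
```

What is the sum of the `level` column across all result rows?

3

Base: id=5 (c4) at level 0.
Iteration 1: rows with reply_to in {5} -> c30 (id 7, level 1).
Iteration 2: rows with reply_to in {7} -> c34 (id 10, level 2).
Iteration 3: level < 2 fails for all current rows; recursion stops.
SUM(level) = 0 + 1 + 2 = 3.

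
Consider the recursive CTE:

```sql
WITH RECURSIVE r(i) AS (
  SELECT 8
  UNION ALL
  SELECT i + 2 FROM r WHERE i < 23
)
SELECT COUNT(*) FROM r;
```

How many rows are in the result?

9

Base: i=8.
Iteration 1: 8 < 23 holds -> i = 8 + 2 = 10.
Iteration 2: 10 < 23 holds -> i = 10 + 2 = 12.
Iteration 3: 12 < 23 holds -> i = 12 + 2 = 14.
Iteration 4: 14 < 23 holds -> i = 14 + 2 = 16.
Iteration 5: 16 < 23 holds -> i = 16 + 2 = 18.
Iteration 6: 18 < 23 holds -> i = 18 + 2 = 20.
Iteration 7: 20 < 23 holds -> i = 20 + 2 = 22.
Iteration 8: 22 < 23 holds -> i = 22 + 2 = 24.
Iteration 9: 24 < 23 fails; recursion stops.
Total rows emitted: 9.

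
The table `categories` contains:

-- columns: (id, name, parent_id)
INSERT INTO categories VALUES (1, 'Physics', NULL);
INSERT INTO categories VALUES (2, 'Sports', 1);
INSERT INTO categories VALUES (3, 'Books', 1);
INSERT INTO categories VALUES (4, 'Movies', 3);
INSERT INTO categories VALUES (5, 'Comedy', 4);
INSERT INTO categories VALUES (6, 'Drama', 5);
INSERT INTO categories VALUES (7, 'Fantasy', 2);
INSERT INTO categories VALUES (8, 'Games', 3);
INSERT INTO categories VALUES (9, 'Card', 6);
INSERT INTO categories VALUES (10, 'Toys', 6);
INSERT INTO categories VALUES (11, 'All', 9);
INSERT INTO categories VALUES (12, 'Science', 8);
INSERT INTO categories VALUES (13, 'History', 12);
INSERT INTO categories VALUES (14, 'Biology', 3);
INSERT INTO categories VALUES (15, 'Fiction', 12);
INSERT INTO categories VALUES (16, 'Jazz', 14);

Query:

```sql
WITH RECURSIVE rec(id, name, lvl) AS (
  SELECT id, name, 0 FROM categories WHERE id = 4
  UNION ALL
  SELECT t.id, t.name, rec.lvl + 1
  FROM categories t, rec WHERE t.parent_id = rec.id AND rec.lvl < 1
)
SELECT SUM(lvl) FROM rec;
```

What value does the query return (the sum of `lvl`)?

1

Base: id=4 (Movies) at lvl 0.
Iteration 1: rows with parent_id in {4} -> Comedy (id 5, lvl 1).
Iteration 2: lvl < 1 fails for all current rows; recursion stops.
SUM(lvl) = 0 + 1 = 1.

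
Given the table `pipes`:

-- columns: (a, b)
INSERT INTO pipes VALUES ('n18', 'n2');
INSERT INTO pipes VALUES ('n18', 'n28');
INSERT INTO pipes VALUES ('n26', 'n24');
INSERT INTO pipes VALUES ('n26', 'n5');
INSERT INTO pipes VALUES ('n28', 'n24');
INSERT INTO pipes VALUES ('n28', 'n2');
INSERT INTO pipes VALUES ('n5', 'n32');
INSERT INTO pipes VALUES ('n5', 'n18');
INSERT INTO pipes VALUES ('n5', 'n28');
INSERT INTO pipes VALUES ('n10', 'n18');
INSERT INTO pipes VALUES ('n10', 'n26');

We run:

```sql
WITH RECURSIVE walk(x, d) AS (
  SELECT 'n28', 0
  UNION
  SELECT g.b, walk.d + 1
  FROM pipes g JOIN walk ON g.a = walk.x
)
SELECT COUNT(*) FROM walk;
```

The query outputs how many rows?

3

Base: (n28, d=0).
Iteration 1: edges from {n28} -> (n2, d=1), (n24, d=1).
Iteration 2: no outgoing edges from {n2,n24}; recursion stops.
Total rows emitted: 3.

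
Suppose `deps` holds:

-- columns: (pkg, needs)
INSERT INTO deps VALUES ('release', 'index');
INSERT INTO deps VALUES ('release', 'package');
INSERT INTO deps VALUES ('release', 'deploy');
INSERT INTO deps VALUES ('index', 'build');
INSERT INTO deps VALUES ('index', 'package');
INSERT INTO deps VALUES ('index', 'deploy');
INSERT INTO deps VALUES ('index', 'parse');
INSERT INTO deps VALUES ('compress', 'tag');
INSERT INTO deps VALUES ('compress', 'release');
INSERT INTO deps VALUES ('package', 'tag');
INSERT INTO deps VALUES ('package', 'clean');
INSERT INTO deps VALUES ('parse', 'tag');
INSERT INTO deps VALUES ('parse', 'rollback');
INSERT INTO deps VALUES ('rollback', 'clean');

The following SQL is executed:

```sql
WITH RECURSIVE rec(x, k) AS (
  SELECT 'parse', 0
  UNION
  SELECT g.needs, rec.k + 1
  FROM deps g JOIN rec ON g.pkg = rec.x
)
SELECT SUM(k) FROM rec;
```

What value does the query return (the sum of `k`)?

Base: (parse, k=0).
Iteration 1: edges from {parse} -> (rollback, k=1), (tag, k=1).
Iteration 2: edges from {rollback,tag} -> (clean, k=2).
Iteration 3: no outgoing edges from {clean}; recursion stops.
SUM(k) = 0 + 1 + 1 + 2 = 4.

4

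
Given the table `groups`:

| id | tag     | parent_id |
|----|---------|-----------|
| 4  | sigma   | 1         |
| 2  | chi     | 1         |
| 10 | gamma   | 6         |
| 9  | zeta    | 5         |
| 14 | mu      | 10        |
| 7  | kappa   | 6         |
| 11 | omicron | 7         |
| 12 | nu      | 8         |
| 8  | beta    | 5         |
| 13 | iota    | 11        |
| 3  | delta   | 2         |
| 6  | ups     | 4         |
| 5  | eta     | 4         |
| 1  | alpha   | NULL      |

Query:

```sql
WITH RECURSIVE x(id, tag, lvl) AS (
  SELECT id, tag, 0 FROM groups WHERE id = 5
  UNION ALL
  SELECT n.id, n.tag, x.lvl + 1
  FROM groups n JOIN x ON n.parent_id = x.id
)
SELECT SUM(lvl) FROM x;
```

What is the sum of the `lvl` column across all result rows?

4

Base: id=5 (eta) at lvl 0.
Iteration 1: rows with parent_id in {5} -> beta (id 8, lvl 1), zeta (id 9, lvl 1).
Iteration 2: rows with parent_id in {8,9} -> nu (id 12, lvl 2).
Iteration 3: no rows with parent_id in {12}; recursion stops.
SUM(lvl) = 0 + 1 + 1 + 2 = 4.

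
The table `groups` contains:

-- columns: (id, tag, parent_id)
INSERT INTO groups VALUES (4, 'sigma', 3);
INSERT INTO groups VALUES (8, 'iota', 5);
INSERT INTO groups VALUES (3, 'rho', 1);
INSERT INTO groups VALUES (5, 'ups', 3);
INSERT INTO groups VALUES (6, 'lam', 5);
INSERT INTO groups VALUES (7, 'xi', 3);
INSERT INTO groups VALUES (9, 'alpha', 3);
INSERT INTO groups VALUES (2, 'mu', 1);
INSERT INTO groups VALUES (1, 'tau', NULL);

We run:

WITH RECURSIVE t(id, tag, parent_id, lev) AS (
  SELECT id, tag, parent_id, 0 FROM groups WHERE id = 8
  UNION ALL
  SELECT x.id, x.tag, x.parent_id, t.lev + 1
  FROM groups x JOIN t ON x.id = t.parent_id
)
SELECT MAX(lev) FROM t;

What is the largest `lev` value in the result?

3

Base: id=8 (iota), parent_id=5, lev 0.
Iteration 1: join on id=5 -> ups (id 5, parent_id=3, lev 1).
Iteration 2: join on id=3 -> rho (id 3, parent_id=1, lev 2).
Iteration 3: join on id=1 -> tau (id 1, parent_id=NULL, lev 3).
Iteration 4: parent_id is NULL; no match; recursion stops.
lev values: 0, 1, 2, 3; the maximum is 3.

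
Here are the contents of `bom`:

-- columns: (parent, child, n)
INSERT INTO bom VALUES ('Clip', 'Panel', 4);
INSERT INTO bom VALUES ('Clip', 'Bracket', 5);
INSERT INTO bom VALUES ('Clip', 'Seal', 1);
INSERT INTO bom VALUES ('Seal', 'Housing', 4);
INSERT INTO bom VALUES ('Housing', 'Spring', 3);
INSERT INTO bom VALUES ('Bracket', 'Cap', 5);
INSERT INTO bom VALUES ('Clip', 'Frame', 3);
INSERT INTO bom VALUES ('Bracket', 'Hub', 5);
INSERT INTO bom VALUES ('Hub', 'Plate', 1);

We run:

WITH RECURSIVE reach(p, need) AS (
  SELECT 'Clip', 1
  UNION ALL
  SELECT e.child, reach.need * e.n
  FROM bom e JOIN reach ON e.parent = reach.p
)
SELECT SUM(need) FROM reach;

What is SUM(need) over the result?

Base: (Clip, need=1).
Iteration 1: components of {Clip} -> Bracket = 1*5 = 5, Frame = 1*3 = 3, Panel = 1*4 = 4, Seal = 1*1 = 1.
Iteration 2: components of {Bracket,Frame,Panel,Seal} -> Cap = 5*5 = 25, Housing = 1*4 = 4, Hub = 5*5 = 25.
Iteration 3: components of {Cap,Housing,Hub} -> Plate = 25*1 = 25, Spring = 4*3 = 12.
Iteration 4: no further components; recursion stops.
SUM(need) = 1 + 4 + 5 + 1 + 3 + 25 + 25 + 4 + 25 + 12 = 105.

105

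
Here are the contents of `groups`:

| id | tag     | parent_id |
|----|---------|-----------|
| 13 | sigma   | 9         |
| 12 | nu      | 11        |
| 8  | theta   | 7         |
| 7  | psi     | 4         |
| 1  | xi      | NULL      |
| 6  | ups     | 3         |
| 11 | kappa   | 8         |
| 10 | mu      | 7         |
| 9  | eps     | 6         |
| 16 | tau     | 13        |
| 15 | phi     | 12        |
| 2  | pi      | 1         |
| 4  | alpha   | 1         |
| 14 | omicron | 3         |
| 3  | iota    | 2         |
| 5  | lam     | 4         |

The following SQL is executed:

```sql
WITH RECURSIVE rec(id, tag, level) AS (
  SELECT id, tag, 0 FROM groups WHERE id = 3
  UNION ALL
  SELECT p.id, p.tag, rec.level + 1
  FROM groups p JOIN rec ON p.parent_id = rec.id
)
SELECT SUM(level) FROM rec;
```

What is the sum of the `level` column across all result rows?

Base: id=3 (iota) at level 0.
Iteration 1: rows with parent_id in {3} -> ups (id 6, level 1), omicron (id 14, level 1).
Iteration 2: rows with parent_id in {6,14} -> eps (id 9, level 2).
Iteration 3: rows with parent_id in {9} -> sigma (id 13, level 3).
Iteration 4: rows with parent_id in {13} -> tau (id 16, level 4).
Iteration 5: no rows with parent_id in {16}; recursion stops.
SUM(level) = 0 + 1 + 1 + 2 + 3 + 4 = 11.

11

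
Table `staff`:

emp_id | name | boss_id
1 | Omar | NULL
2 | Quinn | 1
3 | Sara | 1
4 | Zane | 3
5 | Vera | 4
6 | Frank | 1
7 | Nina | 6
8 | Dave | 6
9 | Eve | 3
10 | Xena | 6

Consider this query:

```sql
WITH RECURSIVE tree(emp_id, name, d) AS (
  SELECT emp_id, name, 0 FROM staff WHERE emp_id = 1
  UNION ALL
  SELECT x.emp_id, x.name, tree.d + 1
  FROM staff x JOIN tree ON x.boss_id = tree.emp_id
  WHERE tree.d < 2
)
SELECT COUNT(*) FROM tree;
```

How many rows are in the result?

Base: emp_id=1 (Omar) at d 0.
Iteration 1: rows with boss_id in {1} -> Quinn (id 2, d 1), Sara (id 3, d 1), Frank (id 6, d 1).
Iteration 2: rows with boss_id in {2,3,6} -> Zane (id 4, d 2), Nina (id 7, d 2), Dave (id 8, d 2), Eve (id 9, d 2), Xena (id 10, d 2).
Iteration 3: d < 2 fails for all current rows; recursion stops.
Total rows emitted: 9.

9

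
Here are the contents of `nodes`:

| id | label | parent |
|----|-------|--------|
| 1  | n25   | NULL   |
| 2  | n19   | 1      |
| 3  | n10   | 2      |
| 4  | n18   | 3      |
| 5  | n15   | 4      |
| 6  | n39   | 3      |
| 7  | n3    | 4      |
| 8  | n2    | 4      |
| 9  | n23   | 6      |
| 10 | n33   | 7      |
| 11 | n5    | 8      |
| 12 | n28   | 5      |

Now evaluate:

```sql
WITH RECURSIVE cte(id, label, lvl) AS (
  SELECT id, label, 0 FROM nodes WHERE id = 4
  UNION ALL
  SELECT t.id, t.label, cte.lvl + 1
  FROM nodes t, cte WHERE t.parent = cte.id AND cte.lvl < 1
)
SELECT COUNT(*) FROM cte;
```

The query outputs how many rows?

Base: id=4 (n18) at lvl 0.
Iteration 1: rows with parent in {4} -> n15 (id 5, lvl 1), n3 (id 7, lvl 1), n2 (id 8, lvl 1).
Iteration 2: lvl < 1 fails for all current rows; recursion stops.
Total rows emitted: 4.

4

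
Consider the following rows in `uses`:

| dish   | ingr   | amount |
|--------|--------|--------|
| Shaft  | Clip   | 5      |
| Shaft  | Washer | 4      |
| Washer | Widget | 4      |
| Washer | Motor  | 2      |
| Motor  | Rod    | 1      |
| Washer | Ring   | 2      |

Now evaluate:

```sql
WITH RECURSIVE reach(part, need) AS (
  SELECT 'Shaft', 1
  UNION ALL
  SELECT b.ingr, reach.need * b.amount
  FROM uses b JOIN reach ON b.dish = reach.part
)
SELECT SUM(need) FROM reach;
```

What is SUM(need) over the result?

50

Base: (Shaft, need=1).
Iteration 1: components of {Shaft} -> Clip = 1*5 = 5, Washer = 1*4 = 4.
Iteration 2: components of {Clip,Washer} -> Motor = 4*2 = 8, Ring = 4*2 = 8, Widget = 4*4 = 16.
Iteration 3: components of {Motor,Ring,Widget} -> Rod = 8*1 = 8.
Iteration 4: no further components; recursion stops.
SUM(need) = 1 + 5 + 4 + 16 + 8 + 8 + 8 = 50.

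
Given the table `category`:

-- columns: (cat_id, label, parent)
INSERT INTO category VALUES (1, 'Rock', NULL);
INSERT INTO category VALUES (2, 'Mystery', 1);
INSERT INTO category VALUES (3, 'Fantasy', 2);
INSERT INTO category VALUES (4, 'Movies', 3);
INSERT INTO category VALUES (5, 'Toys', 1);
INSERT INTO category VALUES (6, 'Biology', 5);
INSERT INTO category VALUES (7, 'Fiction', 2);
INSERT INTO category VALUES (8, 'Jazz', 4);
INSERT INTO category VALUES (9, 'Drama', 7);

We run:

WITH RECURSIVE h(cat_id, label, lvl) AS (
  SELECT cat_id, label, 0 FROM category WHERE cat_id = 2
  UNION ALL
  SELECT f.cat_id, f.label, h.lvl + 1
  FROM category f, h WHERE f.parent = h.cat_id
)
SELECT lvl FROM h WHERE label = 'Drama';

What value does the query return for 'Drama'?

2

Base: cat_id=2 (Mystery) at lvl 0.
Iteration 1: rows with parent in {2} -> Fantasy (id 3, lvl 1), Fiction (id 7, lvl 1).
Iteration 2: rows with parent in {3,7} -> Movies (id 4, lvl 2), Drama (id 9, lvl 2).
Iteration 3: rows with parent in {4,9} -> Jazz (id 8, lvl 3).
Iteration 4: no rows with parent in {8}; recursion stops.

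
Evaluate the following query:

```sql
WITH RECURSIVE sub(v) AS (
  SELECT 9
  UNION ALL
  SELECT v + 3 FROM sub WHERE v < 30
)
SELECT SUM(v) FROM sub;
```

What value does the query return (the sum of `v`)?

156

Base: v=9.
Iteration 1: 9 < 30 holds -> v = 9 + 3 = 12.
Iteration 2: 12 < 30 holds -> v = 12 + 3 = 15.
Iteration 3: 15 < 30 holds -> v = 15 + 3 = 18.
Iteration 4: 18 < 30 holds -> v = 18 + 3 = 21.
Iteration 5: 21 < 30 holds -> v = 21 + 3 = 24.
Iteration 6: 24 < 30 holds -> v = 24 + 3 = 27.
Iteration 7: 27 < 30 holds -> v = 27 + 3 = 30.
Iteration 8: 30 < 30 fails; recursion stops.
SUM(v) = 9 + 12 + 15 + 18 + 21 + 24 + 27 + 30 = 156.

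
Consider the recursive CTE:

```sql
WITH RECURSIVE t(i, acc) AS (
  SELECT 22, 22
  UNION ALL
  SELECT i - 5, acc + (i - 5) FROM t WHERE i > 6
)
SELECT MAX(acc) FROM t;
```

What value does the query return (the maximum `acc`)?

60

Base: i=22, acc=22.
Iteration 1: 22 > 6 holds -> i = 22 - 5 = 17, acc = 22 + 17 = 39.
Iteration 2: 17 > 6 holds -> i = 17 - 5 = 12, acc = 39 + 12 = 51.
Iteration 3: 12 > 6 holds -> i = 12 - 5 = 7, acc = 51 + 7 = 58.
Iteration 4: 7 > 6 holds -> i = 7 - 5 = 2, acc = 58 + 2 = 60.
Iteration 5: 2 > 6 fails; recursion stops.
acc values: 22, 39, 51, 58, 60; the maximum is 60.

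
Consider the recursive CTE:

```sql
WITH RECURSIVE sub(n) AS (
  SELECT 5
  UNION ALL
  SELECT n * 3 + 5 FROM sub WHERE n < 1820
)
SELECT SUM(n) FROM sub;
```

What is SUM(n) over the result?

2715

Base: n=5.
Iteration 1: 5 < 1820 holds -> n = 5 * 3 + 5 = 20.
Iteration 2: 20 < 1820 holds -> n = 20 * 3 + 5 = 65.
Iteration 3: 65 < 1820 holds -> n = 65 * 3 + 5 = 200.
Iteration 4: 200 < 1820 holds -> n = 200 * 3 + 5 = 605.
Iteration 5: 605 < 1820 holds -> n = 605 * 3 + 5 = 1820.
Iteration 6: 1820 < 1820 fails; recursion stops.
SUM(n) = 5 + 20 + 65 + 200 + 605 + 1820 = 2715.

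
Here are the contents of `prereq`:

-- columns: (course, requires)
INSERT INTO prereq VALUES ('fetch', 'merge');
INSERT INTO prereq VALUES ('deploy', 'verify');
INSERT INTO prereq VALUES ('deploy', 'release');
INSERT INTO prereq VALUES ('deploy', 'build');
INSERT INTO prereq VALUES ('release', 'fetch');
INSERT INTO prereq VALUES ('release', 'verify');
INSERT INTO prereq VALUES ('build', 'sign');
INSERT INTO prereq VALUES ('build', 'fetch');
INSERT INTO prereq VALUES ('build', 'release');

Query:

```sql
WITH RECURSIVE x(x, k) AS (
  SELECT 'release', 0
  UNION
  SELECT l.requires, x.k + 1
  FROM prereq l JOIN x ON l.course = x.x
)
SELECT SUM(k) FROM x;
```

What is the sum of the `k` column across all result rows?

4

Base: (release, k=0).
Iteration 1: edges from {release} -> (fetch, k=1), (verify, k=1).
Iteration 2: edges from {fetch,verify} -> (merge, k=2).
Iteration 3: no outgoing edges from {merge}; recursion stops.
SUM(k) = 0 + 1 + 1 + 2 = 4.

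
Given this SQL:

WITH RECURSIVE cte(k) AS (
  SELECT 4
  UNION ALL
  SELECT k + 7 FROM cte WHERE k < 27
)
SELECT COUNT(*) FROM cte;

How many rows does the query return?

Base: k=4.
Iteration 1: 4 < 27 holds -> k = 4 + 7 = 11.
Iteration 2: 11 < 27 holds -> k = 11 + 7 = 18.
Iteration 3: 18 < 27 holds -> k = 18 + 7 = 25.
Iteration 4: 25 < 27 holds -> k = 25 + 7 = 32.
Iteration 5: 32 < 27 fails; recursion stops.
Total rows emitted: 5.

5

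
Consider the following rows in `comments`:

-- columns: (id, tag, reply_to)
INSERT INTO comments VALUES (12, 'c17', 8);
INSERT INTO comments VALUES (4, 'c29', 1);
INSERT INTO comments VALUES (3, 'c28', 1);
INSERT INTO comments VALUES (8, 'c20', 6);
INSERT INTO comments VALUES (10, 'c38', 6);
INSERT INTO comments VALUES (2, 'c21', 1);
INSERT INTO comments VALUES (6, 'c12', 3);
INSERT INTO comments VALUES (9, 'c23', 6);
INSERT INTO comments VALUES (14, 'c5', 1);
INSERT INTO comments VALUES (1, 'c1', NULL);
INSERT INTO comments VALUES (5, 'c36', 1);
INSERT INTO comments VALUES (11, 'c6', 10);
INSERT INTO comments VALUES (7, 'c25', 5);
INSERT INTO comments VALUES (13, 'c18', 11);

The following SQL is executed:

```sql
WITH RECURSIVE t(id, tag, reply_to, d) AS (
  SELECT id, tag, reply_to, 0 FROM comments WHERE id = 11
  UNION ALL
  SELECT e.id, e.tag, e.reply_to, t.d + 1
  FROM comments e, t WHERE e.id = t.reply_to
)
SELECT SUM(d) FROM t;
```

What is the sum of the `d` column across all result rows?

Base: id=11 (c6), reply_to=10, d 0.
Iteration 1: join on id=10 -> c38 (id 10, reply_to=6, d 1).
Iteration 2: join on id=6 -> c12 (id 6, reply_to=3, d 2).
Iteration 3: join on id=3 -> c28 (id 3, reply_to=1, d 3).
Iteration 4: join on id=1 -> c1 (id 1, reply_to=NULL, d 4).
Iteration 5: reply_to is NULL; no match; recursion stops.
SUM(d) = 0 + 1 + 2 + 3 + 4 = 10.

10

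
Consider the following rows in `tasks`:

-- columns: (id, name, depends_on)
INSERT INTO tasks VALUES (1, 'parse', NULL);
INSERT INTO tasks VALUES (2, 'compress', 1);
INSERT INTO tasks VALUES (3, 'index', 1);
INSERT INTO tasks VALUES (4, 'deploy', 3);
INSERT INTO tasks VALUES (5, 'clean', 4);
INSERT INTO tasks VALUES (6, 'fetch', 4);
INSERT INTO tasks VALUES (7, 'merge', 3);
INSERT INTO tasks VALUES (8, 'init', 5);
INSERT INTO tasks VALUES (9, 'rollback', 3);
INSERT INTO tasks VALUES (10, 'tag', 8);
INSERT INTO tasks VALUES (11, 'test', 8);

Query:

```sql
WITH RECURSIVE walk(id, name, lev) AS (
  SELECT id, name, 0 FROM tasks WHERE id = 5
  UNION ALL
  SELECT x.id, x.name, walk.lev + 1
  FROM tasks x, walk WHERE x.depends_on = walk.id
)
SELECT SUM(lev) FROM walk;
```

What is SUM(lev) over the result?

Base: id=5 (clean) at lev 0.
Iteration 1: rows with depends_on in {5} -> init (id 8, lev 1).
Iteration 2: rows with depends_on in {8} -> tag (id 10, lev 2), test (id 11, lev 2).
Iteration 3: no rows with depends_on in {10,11}; recursion stops.
SUM(lev) = 0 + 1 + 2 + 2 = 5.

5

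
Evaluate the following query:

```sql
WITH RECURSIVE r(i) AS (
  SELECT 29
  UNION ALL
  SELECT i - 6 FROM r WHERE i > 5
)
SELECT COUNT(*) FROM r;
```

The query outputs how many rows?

5

Base: i=29.
Iteration 1: 29 > 5 holds -> i = 29 - 6 = 23.
Iteration 2: 23 > 5 holds -> i = 23 - 6 = 17.
Iteration 3: 17 > 5 holds -> i = 17 - 6 = 11.
Iteration 4: 11 > 5 holds -> i = 11 - 6 = 5.
Iteration 5: 5 > 5 fails; recursion stops.
Total rows emitted: 5.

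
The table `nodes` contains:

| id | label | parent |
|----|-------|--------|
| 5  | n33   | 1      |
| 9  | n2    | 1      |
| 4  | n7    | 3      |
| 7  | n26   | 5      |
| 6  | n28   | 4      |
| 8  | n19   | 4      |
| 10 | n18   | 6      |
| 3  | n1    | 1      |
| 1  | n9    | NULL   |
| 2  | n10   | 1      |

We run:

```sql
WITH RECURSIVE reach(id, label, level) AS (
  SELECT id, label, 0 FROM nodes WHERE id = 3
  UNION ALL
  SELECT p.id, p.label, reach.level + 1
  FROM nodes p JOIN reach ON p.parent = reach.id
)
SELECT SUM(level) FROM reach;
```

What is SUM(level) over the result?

8

Base: id=3 (n1) at level 0.
Iteration 1: rows with parent in {3} -> n7 (id 4, level 1).
Iteration 2: rows with parent in {4} -> n28 (id 6, level 2), n19 (id 8, level 2).
Iteration 3: rows with parent in {6,8} -> n18 (id 10, level 3).
Iteration 4: no rows with parent in {10}; recursion stops.
SUM(level) = 0 + 1 + 2 + 2 + 3 = 8.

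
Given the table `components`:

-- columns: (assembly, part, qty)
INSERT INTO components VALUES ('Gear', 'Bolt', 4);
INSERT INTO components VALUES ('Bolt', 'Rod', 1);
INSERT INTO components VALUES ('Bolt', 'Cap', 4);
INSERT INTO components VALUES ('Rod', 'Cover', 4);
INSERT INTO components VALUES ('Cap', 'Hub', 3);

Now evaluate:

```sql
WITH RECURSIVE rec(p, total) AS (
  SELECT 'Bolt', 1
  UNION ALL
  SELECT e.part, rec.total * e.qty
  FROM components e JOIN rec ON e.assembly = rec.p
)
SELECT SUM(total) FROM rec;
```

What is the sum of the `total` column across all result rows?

Base: (Bolt, total=1).
Iteration 1: components of {Bolt} -> Cap = 1*4 = 4, Rod = 1*1 = 1.
Iteration 2: components of {Cap,Rod} -> Cover = 1*4 = 4, Hub = 4*3 = 12.
Iteration 3: no further components; recursion stops.
SUM(total) = 1 + 1 + 4 + 4 + 12 = 22.

22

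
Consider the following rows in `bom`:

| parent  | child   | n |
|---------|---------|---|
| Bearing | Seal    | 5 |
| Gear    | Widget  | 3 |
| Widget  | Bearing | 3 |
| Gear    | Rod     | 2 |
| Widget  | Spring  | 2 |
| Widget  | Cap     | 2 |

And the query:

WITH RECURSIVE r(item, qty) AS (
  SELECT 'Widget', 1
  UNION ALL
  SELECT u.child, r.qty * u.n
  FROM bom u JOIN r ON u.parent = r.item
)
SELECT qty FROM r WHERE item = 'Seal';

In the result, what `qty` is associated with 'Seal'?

15

Base: (Widget, qty=1).
Iteration 1: components of {Widget} -> Bearing = 1*3 = 3, Cap = 1*2 = 2, Spring = 1*2 = 2.
Iteration 2: components of {Bearing,Cap,Spring} -> Seal = 3*5 = 15.
Iteration 3: no further components; recursion stops.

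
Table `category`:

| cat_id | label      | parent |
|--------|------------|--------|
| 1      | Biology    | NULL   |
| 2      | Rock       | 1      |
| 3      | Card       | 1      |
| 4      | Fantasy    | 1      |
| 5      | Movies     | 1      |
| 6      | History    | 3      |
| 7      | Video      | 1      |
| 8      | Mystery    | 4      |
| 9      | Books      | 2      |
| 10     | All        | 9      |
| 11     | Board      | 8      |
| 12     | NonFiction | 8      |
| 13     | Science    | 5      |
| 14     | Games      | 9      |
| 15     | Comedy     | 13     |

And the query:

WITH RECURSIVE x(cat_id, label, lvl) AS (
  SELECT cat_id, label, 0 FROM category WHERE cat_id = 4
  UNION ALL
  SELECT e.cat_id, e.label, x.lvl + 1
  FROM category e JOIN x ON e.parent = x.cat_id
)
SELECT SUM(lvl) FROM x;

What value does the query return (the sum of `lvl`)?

5

Base: cat_id=4 (Fantasy) at lvl 0.
Iteration 1: rows with parent in {4} -> Mystery (id 8, lvl 1).
Iteration 2: rows with parent in {8} -> Board (id 11, lvl 2), NonFiction (id 12, lvl 2).
Iteration 3: no rows with parent in {11,12}; recursion stops.
SUM(lvl) = 0 + 1 + 2 + 2 = 5.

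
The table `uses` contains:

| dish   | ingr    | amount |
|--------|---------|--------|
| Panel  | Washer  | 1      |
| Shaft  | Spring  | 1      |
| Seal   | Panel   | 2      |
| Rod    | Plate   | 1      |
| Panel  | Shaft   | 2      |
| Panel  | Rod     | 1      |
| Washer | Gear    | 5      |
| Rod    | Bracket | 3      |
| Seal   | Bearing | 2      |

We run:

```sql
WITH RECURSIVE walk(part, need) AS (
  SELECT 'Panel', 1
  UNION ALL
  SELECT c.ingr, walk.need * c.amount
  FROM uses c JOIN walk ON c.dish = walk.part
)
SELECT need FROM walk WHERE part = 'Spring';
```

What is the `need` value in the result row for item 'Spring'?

Base: (Panel, need=1).
Iteration 1: components of {Panel} -> Rod = 1*1 = 1, Shaft = 1*2 = 2, Washer = 1*1 = 1.
Iteration 2: components of {Rod,Shaft,Washer} -> Bracket = 1*3 = 3, Gear = 1*5 = 5, Plate = 1*1 = 1, Spring = 2*1 = 2.
Iteration 3: no further components; recursion stops.

2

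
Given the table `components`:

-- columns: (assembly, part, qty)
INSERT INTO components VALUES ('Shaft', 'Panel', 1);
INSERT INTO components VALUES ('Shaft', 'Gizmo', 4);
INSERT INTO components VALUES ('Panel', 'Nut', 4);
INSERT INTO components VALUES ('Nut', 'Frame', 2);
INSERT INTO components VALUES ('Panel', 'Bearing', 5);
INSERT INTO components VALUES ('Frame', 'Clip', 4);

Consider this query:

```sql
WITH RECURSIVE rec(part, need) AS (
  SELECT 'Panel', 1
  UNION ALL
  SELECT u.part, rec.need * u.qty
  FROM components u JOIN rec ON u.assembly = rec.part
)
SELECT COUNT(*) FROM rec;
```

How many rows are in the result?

Base: (Panel, need=1).
Iteration 1: components of {Panel} -> Bearing = 1*5 = 5, Nut = 1*4 = 4.
Iteration 2: components of {Bearing,Nut} -> Frame = 4*2 = 8.
Iteration 3: components of {Frame} -> Clip = 8*4 = 32.
Iteration 4: no further components; recursion stops.
Total rows emitted: 5.

5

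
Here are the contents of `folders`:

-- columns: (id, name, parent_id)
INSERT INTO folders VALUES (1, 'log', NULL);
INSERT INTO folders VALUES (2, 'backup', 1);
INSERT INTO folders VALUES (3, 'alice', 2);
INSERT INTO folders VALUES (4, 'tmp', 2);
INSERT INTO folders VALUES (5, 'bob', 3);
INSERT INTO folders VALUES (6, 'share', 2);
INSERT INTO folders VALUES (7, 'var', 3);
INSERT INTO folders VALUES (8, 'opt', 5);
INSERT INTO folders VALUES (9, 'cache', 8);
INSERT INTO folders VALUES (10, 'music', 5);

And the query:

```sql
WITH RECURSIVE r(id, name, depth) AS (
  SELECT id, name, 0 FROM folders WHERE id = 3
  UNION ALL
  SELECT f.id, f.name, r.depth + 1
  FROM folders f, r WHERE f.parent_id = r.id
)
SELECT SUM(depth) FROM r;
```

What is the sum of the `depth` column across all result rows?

Base: id=3 (alice) at depth 0.
Iteration 1: rows with parent_id in {3} -> bob (id 5, depth 1), var (id 7, depth 1).
Iteration 2: rows with parent_id in {5,7} -> opt (id 8, depth 2), music (id 10, depth 2).
Iteration 3: rows with parent_id in {8,10} -> cache (id 9, depth 3).
Iteration 4: no rows with parent_id in {9}; recursion stops.
SUM(depth) = 0 + 1 + 1 + 2 + 2 + 3 = 9.

9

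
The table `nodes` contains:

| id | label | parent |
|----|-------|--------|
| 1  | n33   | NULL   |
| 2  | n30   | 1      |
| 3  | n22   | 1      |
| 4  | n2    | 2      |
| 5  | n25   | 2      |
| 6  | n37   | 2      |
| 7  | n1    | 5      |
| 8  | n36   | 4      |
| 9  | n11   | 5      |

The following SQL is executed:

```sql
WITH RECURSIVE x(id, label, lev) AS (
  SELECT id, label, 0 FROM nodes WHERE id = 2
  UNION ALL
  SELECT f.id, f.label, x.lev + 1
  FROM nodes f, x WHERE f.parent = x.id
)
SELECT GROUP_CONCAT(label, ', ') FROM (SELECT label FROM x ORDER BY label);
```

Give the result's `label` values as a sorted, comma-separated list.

n1, n11, n2, n25, n30, n36, n37

Base: id=2 (n30) at lev 0.
Iteration 1: rows with parent in {2} -> n2 (id 4, lev 1), n25 (id 5, lev 1), n37 (id 6, lev 1).
Iteration 2: rows with parent in {4,5,6} -> n1 (id 7, lev 2), n36 (id 8, lev 2), n11 (id 9, lev 2).
Iteration 3: no rows with parent in {7,8,9}; recursion stops.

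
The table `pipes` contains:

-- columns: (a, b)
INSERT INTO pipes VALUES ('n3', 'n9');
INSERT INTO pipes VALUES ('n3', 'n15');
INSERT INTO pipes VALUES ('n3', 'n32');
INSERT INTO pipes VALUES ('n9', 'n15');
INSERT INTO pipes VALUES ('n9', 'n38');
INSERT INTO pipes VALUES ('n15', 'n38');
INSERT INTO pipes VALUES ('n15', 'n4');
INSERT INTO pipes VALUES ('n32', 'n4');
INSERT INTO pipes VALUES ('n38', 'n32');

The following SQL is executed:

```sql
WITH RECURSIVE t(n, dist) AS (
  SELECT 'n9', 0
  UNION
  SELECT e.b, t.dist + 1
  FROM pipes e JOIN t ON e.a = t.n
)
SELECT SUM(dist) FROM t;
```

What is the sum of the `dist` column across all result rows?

18

Base: (n9, dist=0).
Iteration 1: edges from {n9} -> (n15, dist=1), (n38, dist=1).
Iteration 2: edges from {n15,n38} -> (n32, dist=2), (n38, dist=2), (n4, dist=2).
Iteration 3: edges from {n32,n38,n4} -> (n32, dist=3), (n4, dist=3).
Iteration 4: edges from {n32,n4} -> (n4, dist=4).
Iteration 5: no outgoing edges from {n4}; recursion stops.
SUM(dist) = 0 + 1 + 1 + 2 + 2 + 2 + 3 + 3 + 4 = 18.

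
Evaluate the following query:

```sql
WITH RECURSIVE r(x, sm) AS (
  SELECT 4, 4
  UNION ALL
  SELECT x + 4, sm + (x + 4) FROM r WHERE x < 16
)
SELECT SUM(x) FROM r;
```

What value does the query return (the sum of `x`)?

40

Base: x=4, sm=4.
Iteration 1: 4 < 16 holds -> x = 4 + 4 = 8, sm = 4 + 8 = 12.
Iteration 2: 8 < 16 holds -> x = 8 + 4 = 12, sm = 12 + 12 = 24.
Iteration 3: 12 < 16 holds -> x = 12 + 4 = 16, sm = 24 + 16 = 40.
Iteration 4: 16 < 16 fails; recursion stops.
SUM(x) = 4 + 8 + 12 + 16 = 40.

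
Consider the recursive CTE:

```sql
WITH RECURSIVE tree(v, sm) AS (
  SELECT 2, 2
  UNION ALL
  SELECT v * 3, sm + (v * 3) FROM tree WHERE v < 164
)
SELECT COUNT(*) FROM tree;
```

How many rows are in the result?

6

Base: v=2, sm=2.
Iteration 1: 2 < 164 holds -> v = 2 * 3 = 6, sm = 2 + 6 = 8.
Iteration 2: 6 < 164 holds -> v = 6 * 3 = 18, sm = 8 + 18 = 26.
Iteration 3: 18 < 164 holds -> v = 18 * 3 = 54, sm = 26 + 54 = 80.
Iteration 4: 54 < 164 holds -> v = 54 * 3 = 162, sm = 80 + 162 = 242.
Iteration 5: 162 < 164 holds -> v = 162 * 3 = 486, sm = 242 + 486 = 728.
Iteration 6: 486 < 164 fails; recursion stops.
Total rows emitted: 6.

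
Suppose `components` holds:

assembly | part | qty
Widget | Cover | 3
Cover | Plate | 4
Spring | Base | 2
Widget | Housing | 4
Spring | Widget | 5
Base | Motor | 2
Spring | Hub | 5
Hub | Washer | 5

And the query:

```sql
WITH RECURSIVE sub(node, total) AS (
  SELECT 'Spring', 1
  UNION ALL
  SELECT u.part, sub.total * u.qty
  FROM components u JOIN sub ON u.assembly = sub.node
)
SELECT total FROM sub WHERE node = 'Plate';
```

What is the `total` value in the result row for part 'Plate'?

Base: (Spring, total=1).
Iteration 1: components of {Spring} -> Base = 1*2 = 2, Hub = 1*5 = 5, Widget = 1*5 = 5.
Iteration 2: components of {Base,Hub,Widget} -> Cover = 5*3 = 15, Housing = 5*4 = 20, Motor = 2*2 = 4, Washer = 5*5 = 25.
Iteration 3: components of {Cover,Housing,Motor,Washer} -> Plate = 15*4 = 60.
Iteration 4: no further components; recursion stops.

60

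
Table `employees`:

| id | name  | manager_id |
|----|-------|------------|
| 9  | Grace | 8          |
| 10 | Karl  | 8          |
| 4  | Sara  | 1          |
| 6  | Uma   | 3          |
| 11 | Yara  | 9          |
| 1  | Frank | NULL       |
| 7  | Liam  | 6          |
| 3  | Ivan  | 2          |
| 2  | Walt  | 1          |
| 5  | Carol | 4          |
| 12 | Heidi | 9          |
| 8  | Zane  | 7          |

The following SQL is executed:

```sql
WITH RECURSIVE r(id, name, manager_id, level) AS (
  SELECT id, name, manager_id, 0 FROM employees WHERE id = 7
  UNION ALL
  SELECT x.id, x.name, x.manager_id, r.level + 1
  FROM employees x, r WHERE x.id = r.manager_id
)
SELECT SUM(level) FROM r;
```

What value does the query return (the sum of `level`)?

10

Base: id=7 (Liam), manager_id=6, level 0.
Iteration 1: join on id=6 -> Uma (id 6, manager_id=3, level 1).
Iteration 2: join on id=3 -> Ivan (id 3, manager_id=2, level 2).
Iteration 3: join on id=2 -> Walt (id 2, manager_id=1, level 3).
Iteration 4: join on id=1 -> Frank (id 1, manager_id=NULL, level 4).
Iteration 5: manager_id is NULL; no match; recursion stops.
SUM(level) = 0 + 1 + 2 + 3 + 4 = 10.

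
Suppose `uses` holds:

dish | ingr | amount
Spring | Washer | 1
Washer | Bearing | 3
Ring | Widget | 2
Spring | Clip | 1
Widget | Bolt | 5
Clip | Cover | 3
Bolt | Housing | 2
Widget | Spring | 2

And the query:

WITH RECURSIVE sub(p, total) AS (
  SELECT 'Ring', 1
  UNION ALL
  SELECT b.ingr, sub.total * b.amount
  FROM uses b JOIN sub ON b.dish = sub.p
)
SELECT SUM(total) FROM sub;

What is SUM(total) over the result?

Base: (Ring, total=1).
Iteration 1: components of {Ring} -> Widget = 1*2 = 2.
Iteration 2: components of {Widget} -> Bolt = 2*5 = 10, Spring = 2*2 = 4.
Iteration 3: components of {Bolt,Spring} -> Clip = 4*1 = 4, Housing = 10*2 = 20, Washer = 4*1 = 4.
Iteration 4: components of {Clip,Housing,Washer} -> Bearing = 4*3 = 12, Cover = 4*3 = 12.
Iteration 5: no further components; recursion stops.
SUM(total) = 1 + 2 + 10 + 4 + 20 + 4 + 4 + 12 + 12 = 69.

69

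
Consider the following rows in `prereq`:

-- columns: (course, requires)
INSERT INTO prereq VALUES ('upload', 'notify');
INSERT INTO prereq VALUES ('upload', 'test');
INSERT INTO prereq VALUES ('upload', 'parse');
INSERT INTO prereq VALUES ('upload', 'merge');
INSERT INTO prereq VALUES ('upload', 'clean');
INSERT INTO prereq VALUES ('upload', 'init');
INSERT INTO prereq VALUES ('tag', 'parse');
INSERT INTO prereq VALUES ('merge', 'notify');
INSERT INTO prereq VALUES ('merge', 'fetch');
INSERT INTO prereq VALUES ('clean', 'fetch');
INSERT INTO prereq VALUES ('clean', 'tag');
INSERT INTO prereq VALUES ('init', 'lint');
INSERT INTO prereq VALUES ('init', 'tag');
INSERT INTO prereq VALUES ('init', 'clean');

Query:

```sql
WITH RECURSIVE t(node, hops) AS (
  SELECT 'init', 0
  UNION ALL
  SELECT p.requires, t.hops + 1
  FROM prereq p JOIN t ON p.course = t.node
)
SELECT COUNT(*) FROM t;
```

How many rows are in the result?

Base: (init, hops=0).
Iteration 1: edges from {init} -> (clean, hops=1), (lint, hops=1), (tag, hops=1).
Iteration 2: edges from {clean,lint,tag} -> (fetch, hops=2), (parse, hops=2), (tag, hops=2).
Iteration 3: edges from {fetch,parse,tag} -> (parse, hops=3).
Iteration 4: no outgoing edges from {parse}; recursion stops.
Total rows emitted: 8.

8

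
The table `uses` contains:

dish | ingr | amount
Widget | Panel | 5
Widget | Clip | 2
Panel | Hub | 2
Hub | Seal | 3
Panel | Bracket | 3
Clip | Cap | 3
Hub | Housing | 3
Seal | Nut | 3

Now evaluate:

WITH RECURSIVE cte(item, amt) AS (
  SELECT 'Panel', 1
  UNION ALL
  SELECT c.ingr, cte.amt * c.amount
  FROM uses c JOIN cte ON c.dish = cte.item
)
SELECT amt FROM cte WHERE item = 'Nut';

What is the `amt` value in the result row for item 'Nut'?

Base: (Panel, amt=1).
Iteration 1: components of {Panel} -> Bracket = 1*3 = 3, Hub = 1*2 = 2.
Iteration 2: components of {Bracket,Hub} -> Housing = 2*3 = 6, Seal = 2*3 = 6.
Iteration 3: components of {Housing,Seal} -> Nut = 6*3 = 18.
Iteration 4: no further components; recursion stops.

18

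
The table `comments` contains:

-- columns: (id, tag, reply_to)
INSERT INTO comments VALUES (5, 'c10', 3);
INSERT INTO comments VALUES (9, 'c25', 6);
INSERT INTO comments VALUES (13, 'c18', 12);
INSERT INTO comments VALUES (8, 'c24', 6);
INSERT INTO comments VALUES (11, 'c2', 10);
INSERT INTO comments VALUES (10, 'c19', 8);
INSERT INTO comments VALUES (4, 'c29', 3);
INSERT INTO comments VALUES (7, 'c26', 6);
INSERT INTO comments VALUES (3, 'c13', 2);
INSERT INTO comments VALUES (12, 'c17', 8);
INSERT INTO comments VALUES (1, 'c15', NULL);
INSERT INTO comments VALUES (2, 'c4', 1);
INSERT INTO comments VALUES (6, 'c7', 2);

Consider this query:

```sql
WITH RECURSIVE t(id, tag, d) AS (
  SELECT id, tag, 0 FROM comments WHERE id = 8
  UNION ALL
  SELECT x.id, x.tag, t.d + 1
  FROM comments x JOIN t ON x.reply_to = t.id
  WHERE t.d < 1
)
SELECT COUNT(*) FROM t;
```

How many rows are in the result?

3

Base: id=8 (c24) at d 0.
Iteration 1: rows with reply_to in {8} -> c19 (id 10, d 1), c17 (id 12, d 1).
Iteration 2: d < 1 fails for all current rows; recursion stops.
Total rows emitted: 3.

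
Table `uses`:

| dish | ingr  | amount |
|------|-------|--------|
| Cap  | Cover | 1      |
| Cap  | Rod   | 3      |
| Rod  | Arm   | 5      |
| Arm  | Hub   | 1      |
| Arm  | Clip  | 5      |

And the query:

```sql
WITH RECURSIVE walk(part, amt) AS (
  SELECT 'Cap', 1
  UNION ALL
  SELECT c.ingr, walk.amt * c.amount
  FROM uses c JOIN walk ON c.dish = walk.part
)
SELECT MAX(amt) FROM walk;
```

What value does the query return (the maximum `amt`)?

75

Base: (Cap, amt=1).
Iteration 1: components of {Cap} -> Cover = 1*1 = 1, Rod = 1*3 = 3.
Iteration 2: components of {Cover,Rod} -> Arm = 3*5 = 15.
Iteration 3: components of {Arm} -> Clip = 15*5 = 75, Hub = 15*1 = 15.
Iteration 4: no further components; recursion stops.
amt values: 1, 1, 3, 15, 15, 75; the maximum is 75.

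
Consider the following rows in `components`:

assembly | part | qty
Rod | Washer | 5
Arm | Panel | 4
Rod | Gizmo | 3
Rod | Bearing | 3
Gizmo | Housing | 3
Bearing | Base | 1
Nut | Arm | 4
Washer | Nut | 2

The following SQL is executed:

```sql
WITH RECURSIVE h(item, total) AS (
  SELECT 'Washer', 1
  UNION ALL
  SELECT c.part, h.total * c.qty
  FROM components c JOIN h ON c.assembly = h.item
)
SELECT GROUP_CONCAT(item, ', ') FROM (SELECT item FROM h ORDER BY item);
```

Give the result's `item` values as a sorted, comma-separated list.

Base: (Washer, total=1).
Iteration 1: components of {Washer} -> Nut = 1*2 = 2.
Iteration 2: components of {Nut} -> Arm = 2*4 = 8.
Iteration 3: components of {Arm} -> Panel = 8*4 = 32.
Iteration 4: no further components; recursion stops.

Arm, Nut, Panel, Washer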